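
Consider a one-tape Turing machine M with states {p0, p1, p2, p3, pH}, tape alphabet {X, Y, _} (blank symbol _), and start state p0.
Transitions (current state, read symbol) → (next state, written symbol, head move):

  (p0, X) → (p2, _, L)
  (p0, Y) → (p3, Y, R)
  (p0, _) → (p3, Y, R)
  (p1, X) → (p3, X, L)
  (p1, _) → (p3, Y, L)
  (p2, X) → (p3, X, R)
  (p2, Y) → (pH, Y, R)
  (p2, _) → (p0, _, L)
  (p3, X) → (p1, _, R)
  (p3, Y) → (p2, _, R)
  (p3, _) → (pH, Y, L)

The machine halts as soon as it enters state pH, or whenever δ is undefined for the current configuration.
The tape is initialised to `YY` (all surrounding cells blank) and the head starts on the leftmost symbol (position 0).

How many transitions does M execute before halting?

5

p0 | [Y]Y_   read Y → write Y, move R, go to p3
p3 | Y[Y]_   read Y → write _, move R, go to p2
p2 | Y_[_]   read _ → write _, move L, go to p0
p0 | Y[_]_   read _ → write Y, move R, go to p3
p3 | YY[_]   read _ → write Y, move L, go to pH
pH | Y[Y]Y
M halts after 5 transitions.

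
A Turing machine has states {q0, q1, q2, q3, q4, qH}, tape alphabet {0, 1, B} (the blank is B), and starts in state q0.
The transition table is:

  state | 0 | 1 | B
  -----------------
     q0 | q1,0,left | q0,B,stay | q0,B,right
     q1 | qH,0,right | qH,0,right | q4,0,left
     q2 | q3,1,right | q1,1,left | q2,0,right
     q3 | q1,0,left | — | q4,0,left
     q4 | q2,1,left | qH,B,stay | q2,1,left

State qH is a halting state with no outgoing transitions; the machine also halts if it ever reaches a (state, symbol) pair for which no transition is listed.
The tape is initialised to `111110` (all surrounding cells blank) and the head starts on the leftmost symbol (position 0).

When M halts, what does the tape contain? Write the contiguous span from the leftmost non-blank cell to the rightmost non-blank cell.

0100

state=q0 head=0 tape=[1]11110   (q0,1)→(q0,B,stay)
state=q0 head=0 tape=[B]11110   (q0,B)→(q0,B,right)
state=q0 head=1 tape=B[1]1110   (q0,1)→(q0,B,stay)
state=q0 head=1 tape=B[B]1110   (q0,B)→(q0,B,right)
state=q0 head=2 tape=BB[1]110   (q0,1)→(q0,B,stay)
state=q0 head=2 tape=BB[B]110   (q0,B)→(q0,B,right)
state=q0 head=3 tape=BBB[1]10   (q0,1)→(q0,B,stay)
state=q0 head=3 tape=BBB[B]10   (q0,B)→(q0,B,right)
state=q0 head=4 tape=BBBB[1]0   (q0,1)→(q0,B,stay)
state=q0 head=4 tape=BBBB[B]0   (q0,B)→(q0,B,right)
state=q0 head=5 tape=BBBBB[0]   (q0,0)→(q1,0,left)
state=q1 head=4 tape=BBBB[B]0   (q1,B)→(q4,0,left)
state=q4 head=3 tape=BBB[B]00   (q4,B)→(q2,1,left)
state=q2 head=2 tape=BB[B]100   (q2,B)→(q2,0,right)
state=q2 head=3 tape=BB0[1]00   (q2,1)→(q1,1,left)
state=q1 head=2 tape=BB[0]100   (q1,0)→(qH,0,right)
state=qH head=3 tape=BB0[1]00
The non-blank tape span at halt is 0100.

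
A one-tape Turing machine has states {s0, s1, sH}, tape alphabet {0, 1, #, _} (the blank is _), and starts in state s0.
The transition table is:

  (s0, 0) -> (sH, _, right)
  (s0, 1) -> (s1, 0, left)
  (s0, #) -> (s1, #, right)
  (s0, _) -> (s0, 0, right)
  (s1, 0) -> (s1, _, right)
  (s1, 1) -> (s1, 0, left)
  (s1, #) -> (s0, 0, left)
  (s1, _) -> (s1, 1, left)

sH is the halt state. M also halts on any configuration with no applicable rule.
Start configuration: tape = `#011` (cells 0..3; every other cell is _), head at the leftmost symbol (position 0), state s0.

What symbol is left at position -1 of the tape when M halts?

0

s0 | _[#]011   read # → write #, move right, go to s1
s1 | _#[0]11   read 0 → write _, move right, go to s1
s1 | _#_[1]1   read 1 → write 0, move left, go to s1
s1 | _#[_]01   read _ → write 1, move left, go to s1
s1 | _[#]101   read # → write 0, move left, go to s0
s0 | [_]0101   read _ → write 0, move right, go to s0
s0 | 0[0]101   read 0 → write _, move right, go to sH
sH | 0_[1]01
Cell -1 holds 0 when M halts.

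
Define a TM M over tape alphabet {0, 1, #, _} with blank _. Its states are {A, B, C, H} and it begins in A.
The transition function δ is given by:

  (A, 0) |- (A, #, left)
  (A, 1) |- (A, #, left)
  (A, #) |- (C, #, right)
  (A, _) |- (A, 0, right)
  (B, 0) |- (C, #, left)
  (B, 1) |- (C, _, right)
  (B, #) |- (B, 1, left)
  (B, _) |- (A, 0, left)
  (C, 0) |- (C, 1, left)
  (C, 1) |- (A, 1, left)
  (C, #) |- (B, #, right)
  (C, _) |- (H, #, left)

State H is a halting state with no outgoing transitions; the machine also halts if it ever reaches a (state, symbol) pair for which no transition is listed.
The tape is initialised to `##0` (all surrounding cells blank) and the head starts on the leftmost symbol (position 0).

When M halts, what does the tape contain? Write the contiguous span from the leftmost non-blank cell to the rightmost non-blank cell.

A | _____[#]#0   read # → write #, move right, go to C
C | _____#[#]0   read # → write #, move right, go to B
B | _____##[0]   read 0 → write #, move left, go to C
C | _____#[#]#   read # → write #, move right, go to B
B | _____##[#]   read # → write 1, move left, go to B
B | _____#[#]1   read # → write 1, move left, go to B
B | _____[#]11   read # → write 1, move left, go to B
B | ____[_]111   read _ → write 0, move left, go to A
A | ___[_]0111   read _ → write 0, move right, go to A
A | ___0[0]111   read 0 → write #, move left, go to A
A | ___[0]#111   read 0 → write #, move left, go to A
A | __[_]##111   read _ → write 0, move right, go to A
A | __0[#]#111   read # → write #, move right, go to C
C | __0#[#]111   read # → write #, move right, go to B
B | __0##[1]11   read 1 → write _, move right, go to C
C | __0##_[1]1   read 1 → write 1, move left, go to A
A | __0##[_]11   read _ → write 0, move right, go to A
A | __0##0[1]1   read 1 → write #, move left, go to A
A | __0##[0]#1   read 0 → write #, move left, go to A
A | __0#[#]##1   read # → write #, move right, go to C
C | __0##[#]#1   read # → write #, move right, go to B
B | __0###[#]1   read # → write 1, move left, go to B
B | __0##[#]11   read # → write 1, move left, go to B
B | __0#[#]111   read # → write 1, move left, go to B
B | __0[#]1111   read # → write 1, move left, go to B
B | __[0]11111   read 0 → write #, move left, go to C
C | _[_]#11111   read _ → write #, move left, go to H
H | [_]##11111
The non-blank tape span at halt is ##11111.

##11111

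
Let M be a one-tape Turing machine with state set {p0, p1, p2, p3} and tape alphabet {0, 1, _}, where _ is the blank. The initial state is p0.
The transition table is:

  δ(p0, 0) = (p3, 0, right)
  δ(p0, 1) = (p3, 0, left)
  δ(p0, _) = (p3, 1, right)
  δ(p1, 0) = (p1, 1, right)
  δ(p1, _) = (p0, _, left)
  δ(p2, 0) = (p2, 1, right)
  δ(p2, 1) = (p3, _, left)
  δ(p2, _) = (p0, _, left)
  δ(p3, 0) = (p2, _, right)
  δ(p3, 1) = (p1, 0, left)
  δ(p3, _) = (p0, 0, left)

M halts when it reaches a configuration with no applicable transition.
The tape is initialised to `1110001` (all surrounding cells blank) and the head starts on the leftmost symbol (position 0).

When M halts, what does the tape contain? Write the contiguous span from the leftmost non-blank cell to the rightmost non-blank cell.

p0 | ______[1]110001   read 1 → write 0, move left, go to p3
p3 | _____[_]0110001   read _ → write 0, move left, go to p0
p0 | ____[_]00110001   read _ → write 1, move right, go to p3
p3 | ____1[0]0110001   read 0 → write _, move right, go to p2
p2 | ____1_[0]110001   read 0 → write 1, move right, go to p2
p2 | ____1_1[1]10001   read 1 → write _, move left, go to p3
p3 | ____1_[1]_10001   read 1 → write 0, move left, go to p1
p1 | ____1[_]0_10001   read _ → write _, move left, go to p0
p0 | ____[1]_0_10001   read 1 → write 0, move left, go to p3
p3 | ___[_]0_0_10001   read _ → write 0, move left, go to p0
p0 | __[_]00_0_10001   read _ → write 1, move right, go to p3
p3 | __1[0]0_0_10001   read 0 → write _, move right, go to p2
p2 | __1_[0]_0_10001   read 0 → write 1, move right, go to p2
p2 | __1_1[_]0_10001   read _ → write _, move left, go to p0
p0 | __1_[1]_0_10001   read 1 → write 0, move left, go to p3
p3 | __1[_]0_0_10001   read _ → write 0, move left, go to p0
p0 | __[1]00_0_10001   read 1 → write 0, move left, go to p3
p3 | _[_]000_0_10001   read _ → write 0, move left, go to p0
p0 | [_]0000_0_10001   read _ → write 1, move right, go to p3
p3 | 1[0]000_0_10001   read 0 → write _, move right, go to p2
p2 | 1_[0]00_0_10001   read 0 → write 1, move right, go to p2
p2 | 1_1[0]0_0_10001   read 0 → write 1, move right, go to p2
p2 | 1_11[0]_0_10001   read 0 → write 1, move right, go to p2
p2 | 1_111[_]0_10001   read _ → write _, move left, go to p0
p0 | 1_11[1]_0_10001   read 1 → write 0, move left, go to p3
p3 | 1_1[1]0_0_10001   read 1 → write 0, move left, go to p1
p1 | 1_[1]00_0_10001
The non-blank tape span at halt is 1_100_0_10001.

1_100_0_10001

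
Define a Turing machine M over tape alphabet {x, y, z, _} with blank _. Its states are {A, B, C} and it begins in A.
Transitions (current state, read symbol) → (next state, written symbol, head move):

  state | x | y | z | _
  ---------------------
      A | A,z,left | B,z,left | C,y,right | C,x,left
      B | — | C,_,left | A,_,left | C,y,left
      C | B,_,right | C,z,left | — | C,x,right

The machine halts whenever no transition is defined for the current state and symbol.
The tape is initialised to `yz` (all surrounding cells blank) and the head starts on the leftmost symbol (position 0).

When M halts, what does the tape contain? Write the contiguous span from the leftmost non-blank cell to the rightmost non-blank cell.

state=A head=0 tape=___[y]z   (A,y)→(B,z,left)
state=B head=-1 tape=__[_]zz   (B,_)→(C,y,left)
state=C head=-2 tape=_[_]yzz   (C,_)→(C,x,right)
state=C head=-1 tape=_x[y]zz   (C,y)→(C,z,left)
state=C head=-2 tape=_[x]zzz   (C,x)→(B,_,right)
state=B head=-1 tape=__[z]zz   (B,z)→(A,_,left)
state=A head=-2 tape=_[_]_zz   (A,_)→(C,x,left)
state=C head=-3 tape=[_]x_zz   (C,_)→(C,x,right)
state=C head=-2 tape=x[x]_zz   (C,x)→(B,_,right)
state=B head=-1 tape=x_[_]zz   (B,_)→(C,y,left)
state=C head=-2 tape=x[_]yzz   (C,_)→(C,x,right)
state=C head=-1 tape=xx[y]zz   (C,y)→(C,z,left)
state=C head=-2 tape=x[x]zzz   (C,x)→(B,_,right)
state=B head=-1 tape=x_[z]zz   (B,z)→(A,_,left)
state=A head=-2 tape=x[_]_zz   (A,_)→(C,x,left)
state=C head=-3 tape=[x]x_zz   (C,x)→(B,_,right)
state=B head=-2 tape=_[x]_zz
The non-blank tape span at halt is x_zz.

x_zz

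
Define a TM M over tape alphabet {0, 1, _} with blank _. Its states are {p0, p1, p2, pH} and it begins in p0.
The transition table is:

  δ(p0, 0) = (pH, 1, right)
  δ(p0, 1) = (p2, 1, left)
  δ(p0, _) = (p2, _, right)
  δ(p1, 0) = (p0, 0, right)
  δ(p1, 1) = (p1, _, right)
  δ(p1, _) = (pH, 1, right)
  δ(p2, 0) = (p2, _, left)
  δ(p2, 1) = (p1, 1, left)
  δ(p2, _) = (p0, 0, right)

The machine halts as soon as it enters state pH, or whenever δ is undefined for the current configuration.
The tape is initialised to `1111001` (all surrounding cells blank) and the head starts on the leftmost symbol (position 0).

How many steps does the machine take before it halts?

state=p0 head=0 tape=__[1]111001   (p0,1)→(p2,1,left)
state=p2 head=-1 tape=_[_]1111001   (p2,_)→(p0,0,right)
state=p0 head=0 tape=_0[1]111001   (p0,1)→(p2,1,left)
state=p2 head=-1 tape=_[0]1111001   (p2,0)→(p2,_,left)
state=p2 head=-2 tape=[_]_1111001   (p2,_)→(p0,0,right)
state=p0 head=-1 tape=0[_]1111001   (p0,_)→(p2,_,right)
state=p2 head=0 tape=0_[1]111001   (p2,1)→(p1,1,left)
state=p1 head=-1 tape=0[_]1111001   (p1,_)→(pH,1,right)
state=pH head=0 tape=01[1]111001
M halts after 8 transitions.

8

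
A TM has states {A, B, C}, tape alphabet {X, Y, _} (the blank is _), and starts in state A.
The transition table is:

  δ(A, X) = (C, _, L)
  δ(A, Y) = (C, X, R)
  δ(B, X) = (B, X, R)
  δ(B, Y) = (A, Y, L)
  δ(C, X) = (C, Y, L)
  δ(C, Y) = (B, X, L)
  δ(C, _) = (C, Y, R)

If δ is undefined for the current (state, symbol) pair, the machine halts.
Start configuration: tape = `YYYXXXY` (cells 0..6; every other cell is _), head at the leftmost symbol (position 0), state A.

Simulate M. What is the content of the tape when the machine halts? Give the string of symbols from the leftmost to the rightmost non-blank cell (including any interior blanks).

YX_YXXXY

A | __[Y]YYXXXY   read Y → write X, move R, go to C
C | __X[Y]YXXXY   read Y → write X, move L, go to B
B | __[X]XYXXXY   read X → write X, move R, go to B
B | __X[X]YXXXY   read X → write X, move R, go to B
B | __XX[Y]XXXY   read Y → write Y, move L, go to A
A | __X[X]YXXXY   read X → write _, move L, go to C
C | __[X]_YXXXY   read X → write Y, move L, go to C
C | _[_]Y_YXXXY   read _ → write Y, move R, go to C
C | _Y[Y]_YXXXY   read Y → write X, move L, go to B
B | _[Y]X_YXXXY   read Y → write Y, move L, go to A
A | [_]YX_YXXXY
The non-blank tape span at halt is YX_YXXXY.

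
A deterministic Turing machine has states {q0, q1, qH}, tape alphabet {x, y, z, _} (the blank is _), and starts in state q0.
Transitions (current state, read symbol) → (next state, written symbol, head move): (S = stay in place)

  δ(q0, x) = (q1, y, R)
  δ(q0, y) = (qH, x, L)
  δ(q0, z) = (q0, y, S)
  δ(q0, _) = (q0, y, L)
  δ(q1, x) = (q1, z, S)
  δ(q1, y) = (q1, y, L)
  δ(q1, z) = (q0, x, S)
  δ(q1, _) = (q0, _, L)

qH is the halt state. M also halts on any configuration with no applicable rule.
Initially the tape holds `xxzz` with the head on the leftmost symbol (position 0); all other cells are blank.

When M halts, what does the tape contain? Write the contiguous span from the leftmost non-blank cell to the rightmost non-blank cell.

yyyx

state=q0 head=0 tape=[x]xzz_   (q0,x)→(q1,y,R)
state=q1 head=1 tape=y[x]zz_   (q1,x)→(q1,z,S)
state=q1 head=1 tape=y[z]zz_   (q1,z)→(q0,x,S)
state=q0 head=1 tape=y[x]zz_   (q0,x)→(q1,y,R)
state=q1 head=2 tape=yy[z]z_   (q1,z)→(q0,x,S)
state=q0 head=2 tape=yy[x]z_   (q0,x)→(q1,y,R)
state=q1 head=3 tape=yyy[z]_   (q1,z)→(q0,x,S)
state=q0 head=3 tape=yyy[x]_   (q0,x)→(q1,y,R)
state=q1 head=4 tape=yyyy[_]   (q1,_)→(q0,_,L)
state=q0 head=3 tape=yyy[y]_   (q0,y)→(qH,x,L)
state=qH head=2 tape=yy[y]x_
The non-blank tape span at halt is yyyx.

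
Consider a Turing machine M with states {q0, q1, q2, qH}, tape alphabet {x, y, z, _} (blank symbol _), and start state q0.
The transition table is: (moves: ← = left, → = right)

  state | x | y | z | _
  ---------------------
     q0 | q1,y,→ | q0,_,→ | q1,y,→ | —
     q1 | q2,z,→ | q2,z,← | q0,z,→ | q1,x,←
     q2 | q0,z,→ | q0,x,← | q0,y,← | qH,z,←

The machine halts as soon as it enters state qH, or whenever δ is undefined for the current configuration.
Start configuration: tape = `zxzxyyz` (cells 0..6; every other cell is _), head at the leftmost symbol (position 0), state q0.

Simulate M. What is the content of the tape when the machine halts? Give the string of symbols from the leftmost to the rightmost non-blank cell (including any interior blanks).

y_yzzzx

state=q0 head=0 tape=[z]xzxyyz_   (q0,z)→(q1,y,→)
state=q1 head=1 tape=y[x]zxyyz_   (q1,x)→(q2,z,→)
state=q2 head=2 tape=yz[z]xyyz_   (q2,z)→(q0,y,←)
state=q0 head=1 tape=y[z]yxyyz_   (q0,z)→(q1,y,→)
state=q1 head=2 tape=yy[y]xyyz_   (q1,y)→(q2,z,←)
state=q2 head=1 tape=y[y]zxyyz_   (q2,y)→(q0,x,←)
state=q0 head=0 tape=[y]xzxyyz_   (q0,y)→(q0,_,→)
state=q0 head=1 tape=_[x]zxyyz_   (q0,x)→(q1,y,→)
state=q1 head=2 tape=_y[z]xyyz_   (q1,z)→(q0,z,→)
state=q0 head=3 tape=_yz[x]yyz_   (q0,x)→(q1,y,→)
state=q1 head=4 tape=_yzy[y]yz_   (q1,y)→(q2,z,←)
state=q2 head=3 tape=_yz[y]zyz_   (q2,y)→(q0,x,←)
state=q0 head=2 tape=_y[z]xzyz_   (q0,z)→(q1,y,→)
state=q1 head=3 tape=_yy[x]zyz_   (q1,x)→(q2,z,→)
state=q2 head=4 tape=_yyz[z]yz_   (q2,z)→(q0,y,←)
state=q0 head=3 tape=_yy[z]yyz_   (q0,z)→(q1,y,→)
state=q1 head=4 tape=_yyy[y]yz_   (q1,y)→(q2,z,←)
state=q2 head=3 tape=_yy[y]zyz_   (q2,y)→(q0,x,←)
state=q0 head=2 tape=_y[y]xzyz_   (q0,y)→(q0,_,→)
state=q0 head=3 tape=_y_[x]zyz_   (q0,x)→(q1,y,→)
state=q1 head=4 tape=_y_y[z]yz_   (q1,z)→(q0,z,→)
state=q0 head=5 tape=_y_yz[y]z_   (q0,y)→(q0,_,→)
state=q0 head=6 tape=_y_yz_[z]_   (q0,z)→(q1,y,→)
state=q1 head=7 tape=_y_yz_y[_]   (q1,_)→(q1,x,←)
state=q1 head=6 tape=_y_yz_[y]x   (q1,y)→(q2,z,←)
state=q2 head=5 tape=_y_yz[_]zx   (q2,_)→(qH,z,←)
state=qH head=4 tape=_y_y[z]zzx
The non-blank tape span at halt is y_yzzzx.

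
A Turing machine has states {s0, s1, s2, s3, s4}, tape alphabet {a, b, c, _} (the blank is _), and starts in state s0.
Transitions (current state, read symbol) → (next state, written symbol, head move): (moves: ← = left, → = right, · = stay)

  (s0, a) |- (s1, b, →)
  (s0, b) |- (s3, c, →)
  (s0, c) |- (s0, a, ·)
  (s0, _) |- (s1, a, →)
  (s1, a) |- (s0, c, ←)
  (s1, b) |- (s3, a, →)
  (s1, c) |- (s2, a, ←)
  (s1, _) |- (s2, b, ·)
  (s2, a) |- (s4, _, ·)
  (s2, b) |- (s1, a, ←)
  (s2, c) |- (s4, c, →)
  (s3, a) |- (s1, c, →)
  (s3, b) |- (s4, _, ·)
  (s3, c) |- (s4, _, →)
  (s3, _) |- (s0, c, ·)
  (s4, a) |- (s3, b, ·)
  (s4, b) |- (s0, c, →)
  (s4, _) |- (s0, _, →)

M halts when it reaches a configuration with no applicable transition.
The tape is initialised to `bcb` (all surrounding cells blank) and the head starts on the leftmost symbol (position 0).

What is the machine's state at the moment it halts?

s2

state=s0 head=0 tape=_[b]cb__   (s0,b)→(s3,c,→)
state=s3 head=1 tape=_c[c]b__   (s3,c)→(s4,_,→)
state=s4 head=2 tape=_c_[b]__   (s4,b)→(s0,c,→)
state=s0 head=3 tape=_c_c[_]_   (s0,_)→(s1,a,→)
state=s1 head=4 tape=_c_ca[_]   (s1,_)→(s2,b,·)
state=s2 head=4 tape=_c_ca[b]   (s2,b)→(s1,a,←)
state=s1 head=3 tape=_c_c[a]a   (s1,a)→(s0,c,←)
state=s0 head=2 tape=_c_[c]ca   (s0,c)→(s0,a,·)
state=s0 head=2 tape=_c_[a]ca   (s0,a)→(s1,b,→)
state=s1 head=3 tape=_c_b[c]a   (s1,c)→(s2,a,←)
state=s2 head=2 tape=_c_[b]aa   (s2,b)→(s1,a,←)
state=s1 head=1 tape=_c[_]aaa   (s1,_)→(s2,b,·)
state=s2 head=1 tape=_c[b]aaa   (s2,b)→(s1,a,←)
state=s1 head=0 tape=_[c]aaaa   (s1,c)→(s2,a,←)
state=s2 head=-1 tape=[_]aaaaa
No transition is defined for (s2, _); M halts in state s2.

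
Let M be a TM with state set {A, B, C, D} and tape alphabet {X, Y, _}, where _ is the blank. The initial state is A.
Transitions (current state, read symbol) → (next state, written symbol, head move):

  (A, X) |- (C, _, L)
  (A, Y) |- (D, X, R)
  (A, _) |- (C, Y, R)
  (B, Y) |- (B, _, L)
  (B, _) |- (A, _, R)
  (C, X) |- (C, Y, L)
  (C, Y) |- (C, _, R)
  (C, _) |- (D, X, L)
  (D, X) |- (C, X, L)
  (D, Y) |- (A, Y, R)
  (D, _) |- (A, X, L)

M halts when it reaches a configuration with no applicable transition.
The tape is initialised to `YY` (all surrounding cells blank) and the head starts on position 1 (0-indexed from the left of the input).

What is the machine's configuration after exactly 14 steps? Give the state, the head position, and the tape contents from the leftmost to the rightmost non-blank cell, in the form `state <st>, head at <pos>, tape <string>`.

A | __Y[Y]_   read Y → write X, move R, go to D
D | __YX[_]   read _ → write X, move L, go to A
A | __Y[X]X   read X → write _, move L, go to C
C | __[Y]_X   read Y → write _, move R, go to C
C | ___[_]X   read _ → write X, move L, go to D
D | __[_]XX   read _ → write X, move L, go to A
A | _[_]XXX   read _ → write Y, move R, go to C
C | _Y[X]XX   read X → write Y, move L, go to C
C | _[Y]YXX   read Y → write _, move R, go to C
C | __[Y]XX   read Y → write _, move R, go to C
C | ___[X]X   read X → write Y, move L, go to C
C | __[_]YX   read _ → write X, move L, go to D
D | _[_]XYX   read _ → write X, move L, go to A
A | [_]XXYX   read _ → write Y, move R, go to C
C | Y[X]XYX
After 14 steps: state C, head at -1, tape YXXYX.

state C, head at -1, tape YXXYX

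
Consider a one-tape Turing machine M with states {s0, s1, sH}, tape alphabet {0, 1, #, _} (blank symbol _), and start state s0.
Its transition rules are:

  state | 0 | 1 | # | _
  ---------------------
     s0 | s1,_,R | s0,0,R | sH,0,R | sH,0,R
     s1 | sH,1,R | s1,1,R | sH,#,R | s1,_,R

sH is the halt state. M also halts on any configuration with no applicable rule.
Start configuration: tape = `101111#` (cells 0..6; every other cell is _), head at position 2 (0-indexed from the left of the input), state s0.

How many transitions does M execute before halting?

s0 | 10[1]111#_   read 1 → write 0, move R, go to s0
s0 | 100[1]11#_   read 1 → write 0, move R, go to s0
s0 | 1000[1]1#_   read 1 → write 0, move R, go to s0
s0 | 10000[1]#_   read 1 → write 0, move R, go to s0
s0 | 100000[#]_   read # → write 0, move R, go to sH
sH | 1000000[_]
M halts after 5 transitions.

5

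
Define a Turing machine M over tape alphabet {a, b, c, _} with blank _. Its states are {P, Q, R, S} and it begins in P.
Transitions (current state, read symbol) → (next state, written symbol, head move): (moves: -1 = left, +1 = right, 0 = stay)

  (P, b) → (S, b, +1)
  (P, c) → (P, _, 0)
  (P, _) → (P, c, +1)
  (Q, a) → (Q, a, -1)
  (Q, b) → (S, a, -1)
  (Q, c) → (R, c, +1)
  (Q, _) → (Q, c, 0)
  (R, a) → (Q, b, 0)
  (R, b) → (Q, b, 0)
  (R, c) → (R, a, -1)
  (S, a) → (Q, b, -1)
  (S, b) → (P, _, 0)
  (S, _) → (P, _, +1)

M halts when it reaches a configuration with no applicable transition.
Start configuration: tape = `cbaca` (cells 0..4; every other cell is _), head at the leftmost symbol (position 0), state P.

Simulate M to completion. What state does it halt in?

state=P head=0 tape=[c]baca   (P,c)→(P,_,0)
state=P head=0 tape=[_]baca   (P,_)→(P,c,+1)
state=P head=1 tape=c[b]aca   (P,b)→(S,b,+1)
state=S head=2 tape=cb[a]ca   (S,a)→(Q,b,-1)
state=Q head=1 tape=c[b]bca   (Q,b)→(S,a,-1)
state=S head=0 tape=[c]abca
No transition is defined for (S, c); M halts in state S.

S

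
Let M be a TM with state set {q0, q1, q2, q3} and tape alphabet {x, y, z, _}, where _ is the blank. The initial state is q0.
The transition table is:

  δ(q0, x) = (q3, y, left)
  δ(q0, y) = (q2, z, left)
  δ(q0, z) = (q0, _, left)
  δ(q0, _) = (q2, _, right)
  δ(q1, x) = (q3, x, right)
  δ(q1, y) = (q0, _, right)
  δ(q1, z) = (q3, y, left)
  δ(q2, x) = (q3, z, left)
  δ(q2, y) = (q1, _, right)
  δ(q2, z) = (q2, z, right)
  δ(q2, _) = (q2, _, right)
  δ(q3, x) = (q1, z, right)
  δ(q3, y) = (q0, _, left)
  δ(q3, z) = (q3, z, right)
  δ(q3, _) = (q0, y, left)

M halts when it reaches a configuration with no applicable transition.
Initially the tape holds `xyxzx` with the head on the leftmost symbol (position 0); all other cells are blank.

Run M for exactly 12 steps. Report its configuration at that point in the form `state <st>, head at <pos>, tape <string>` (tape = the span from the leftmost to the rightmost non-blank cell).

state=q0 head=0 tape=__[x]yxzx   (q0,x)→(q3,y,left)
state=q3 head=-1 tape=_[_]yyxzx   (q3,_)→(q0,y,left)
state=q0 head=-2 tape=[_]yyyxzx   (q0,_)→(q2,_,right)
state=q2 head=-1 tape=_[y]yyxzx   (q2,y)→(q1,_,right)
state=q1 head=0 tape=__[y]yxzx   (q1,y)→(q0,_,right)
state=q0 head=1 tape=___[y]xzx   (q0,y)→(q2,z,left)
state=q2 head=0 tape=__[_]zxzx   (q2,_)→(q2,_,right)
state=q2 head=1 tape=___[z]xzx   (q2,z)→(q2,z,right)
state=q2 head=2 tape=___z[x]zx   (q2,x)→(q3,z,left)
state=q3 head=1 tape=___[z]zzx   (q3,z)→(q3,z,right)
state=q3 head=2 tape=___z[z]zx   (q3,z)→(q3,z,right)
state=q3 head=3 tape=___zz[z]x   (q3,z)→(q3,z,right)
state=q3 head=4 tape=___zzz[x]
After 12 steps: state q3, head at 4, tape zzzx.

state q3, head at 4, tape zzzx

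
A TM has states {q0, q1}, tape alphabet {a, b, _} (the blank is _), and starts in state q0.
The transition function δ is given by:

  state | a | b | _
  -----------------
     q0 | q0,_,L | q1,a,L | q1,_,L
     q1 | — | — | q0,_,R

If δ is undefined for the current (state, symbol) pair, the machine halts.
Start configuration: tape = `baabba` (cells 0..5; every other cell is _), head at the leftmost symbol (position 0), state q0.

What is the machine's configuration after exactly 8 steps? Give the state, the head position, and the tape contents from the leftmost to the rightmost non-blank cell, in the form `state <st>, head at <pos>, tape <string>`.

state q1, head at -2, tape aabba

q0 | __[b]aabba   read b → write a, move L, go to q1
q1 | _[_]aaabba   read _ → write _, move R, go to q0
q0 | __[a]aabba   read a → write _, move L, go to q0
q0 | _[_]_aabba   read _ → write _, move L, go to q1
q1 | [_]__aabba   read _ → write _, move R, go to q0
q0 | _[_]_aabba   read _ → write _, move L, go to q1
q1 | [_]__aabba   read _ → write _, move R, go to q0
q0 | _[_]_aabba   read _ → write _, move L, go to q1
q1 | [_]__aabba
After 8 steps: state q1, head at -2, tape aabba.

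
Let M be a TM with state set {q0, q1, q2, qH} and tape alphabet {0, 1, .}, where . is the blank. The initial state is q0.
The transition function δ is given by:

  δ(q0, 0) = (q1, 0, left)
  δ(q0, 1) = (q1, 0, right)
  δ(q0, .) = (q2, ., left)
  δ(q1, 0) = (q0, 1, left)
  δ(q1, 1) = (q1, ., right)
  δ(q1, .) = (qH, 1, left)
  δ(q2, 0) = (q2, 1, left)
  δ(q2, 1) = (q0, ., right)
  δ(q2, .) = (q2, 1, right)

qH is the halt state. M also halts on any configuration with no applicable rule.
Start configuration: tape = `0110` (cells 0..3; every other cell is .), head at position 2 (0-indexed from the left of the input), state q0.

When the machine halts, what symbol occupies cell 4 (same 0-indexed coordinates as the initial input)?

state=q0 head=2 tape=.01[1]0.   (q0,1)→(q1,0,right)
state=q1 head=3 tape=.010[0].   (q1,0)→(q0,1,left)
state=q0 head=2 tape=.01[0]1.   (q0,0)→(q1,0,left)
state=q1 head=1 tape=.0[1]01.   (q1,1)→(q1,.,right)
state=q1 head=2 tape=.0.[0]1.   (q1,0)→(q0,1,left)
state=q0 head=1 tape=.0[.]11.   (q0,.)→(q2,.,left)
state=q2 head=0 tape=.[0].11.   (q2,0)→(q2,1,left)
state=q2 head=-1 tape=[.]1.11.   (q2,.)→(q2,1,right)
state=q2 head=0 tape=1[1].11.   (q2,1)→(q0,.,right)
state=q0 head=1 tape=1.[.]11.   (q0,.)→(q2,.,left)
state=q2 head=0 tape=1[.].11.   (q2,.)→(q2,1,right)
state=q2 head=1 tape=11[.]11.   (q2,.)→(q2,1,right)
state=q2 head=2 tape=111[1]1.   (q2,1)→(q0,.,right)
state=q0 head=3 tape=111.[1].   (q0,1)→(q1,0,right)
state=q1 head=4 tape=111.0[.]   (q1,.)→(qH,1,left)
state=qH head=3 tape=111.[0]1
Cell 4 holds 1 when M halts.

1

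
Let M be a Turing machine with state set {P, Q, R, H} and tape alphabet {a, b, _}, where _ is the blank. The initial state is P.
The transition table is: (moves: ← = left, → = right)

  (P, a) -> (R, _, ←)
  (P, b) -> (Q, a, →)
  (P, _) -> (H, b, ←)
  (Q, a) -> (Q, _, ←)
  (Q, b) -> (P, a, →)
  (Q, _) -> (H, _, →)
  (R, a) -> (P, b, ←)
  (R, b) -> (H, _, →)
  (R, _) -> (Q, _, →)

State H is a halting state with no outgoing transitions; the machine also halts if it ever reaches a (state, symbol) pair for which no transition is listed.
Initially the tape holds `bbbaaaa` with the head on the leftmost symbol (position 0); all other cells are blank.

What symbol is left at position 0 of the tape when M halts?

_

P | _[b]bbaaaa   read b → write a, move →, go to Q
Q | _a[b]baaaa   read b → write a, move →, go to P
P | _aa[b]aaaa   read b → write a, move →, go to Q
Q | _aaa[a]aaa   read a → write _, move ←, go to Q
Q | _aa[a]_aaa   read a → write _, move ←, go to Q
Q | _a[a]__aaa   read a → write _, move ←, go to Q
Q | _[a]___aaa   read a → write _, move ←, go to Q
Q | [_]____aaa   read _ → write _, move →, go to H
H | _[_]___aaa
Cell 0 holds _ when M halts.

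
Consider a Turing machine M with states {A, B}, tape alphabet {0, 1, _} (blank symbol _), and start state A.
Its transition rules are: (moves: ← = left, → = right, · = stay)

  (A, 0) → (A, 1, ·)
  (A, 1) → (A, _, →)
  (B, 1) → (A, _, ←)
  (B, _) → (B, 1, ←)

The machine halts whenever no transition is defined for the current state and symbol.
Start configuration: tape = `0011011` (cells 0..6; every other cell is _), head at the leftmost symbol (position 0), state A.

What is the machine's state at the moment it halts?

A

state=A head=0 tape=[0]011011_   (A,0)→(A,1,·)
state=A head=0 tape=[1]011011_   (A,1)→(A,_,→)
state=A head=1 tape=_[0]11011_   (A,0)→(A,1,·)
state=A head=1 tape=_[1]11011_   (A,1)→(A,_,→)
state=A head=2 tape=__[1]1011_   (A,1)→(A,_,→)
state=A head=3 tape=___[1]011_   (A,1)→(A,_,→)
state=A head=4 tape=____[0]11_   (A,0)→(A,1,·)
state=A head=4 tape=____[1]11_   (A,1)→(A,_,→)
state=A head=5 tape=_____[1]1_   (A,1)→(A,_,→)
state=A head=6 tape=______[1]_   (A,1)→(A,_,→)
state=A head=7 tape=_______[_]
No transition is defined for (A, _); M halts in state A.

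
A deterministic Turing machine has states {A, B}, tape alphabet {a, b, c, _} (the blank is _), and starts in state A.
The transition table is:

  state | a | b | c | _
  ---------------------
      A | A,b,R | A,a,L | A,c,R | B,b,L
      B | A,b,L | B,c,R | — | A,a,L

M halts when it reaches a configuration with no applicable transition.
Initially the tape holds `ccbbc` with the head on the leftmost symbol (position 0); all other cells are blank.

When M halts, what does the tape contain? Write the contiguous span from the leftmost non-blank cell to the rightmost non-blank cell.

ccbbcb

state=A head=0 tape=[c]cbbc_   (A,c)→(A,c,R)
state=A head=1 tape=c[c]bbc_   (A,c)→(A,c,R)
state=A head=2 tape=cc[b]bc_   (A,b)→(A,a,L)
state=A head=1 tape=c[c]abc_   (A,c)→(A,c,R)
state=A head=2 tape=cc[a]bc_   (A,a)→(A,b,R)
state=A head=3 tape=ccb[b]c_   (A,b)→(A,a,L)
state=A head=2 tape=cc[b]ac_   (A,b)→(A,a,L)
state=A head=1 tape=c[c]aac_   (A,c)→(A,c,R)
state=A head=2 tape=cc[a]ac_   (A,a)→(A,b,R)
state=A head=3 tape=ccb[a]c_   (A,a)→(A,b,R)
state=A head=4 tape=ccbb[c]_   (A,c)→(A,c,R)
state=A head=5 tape=ccbbc[_]   (A,_)→(B,b,L)
state=B head=4 tape=ccbb[c]b
The non-blank tape span at halt is ccbbcb.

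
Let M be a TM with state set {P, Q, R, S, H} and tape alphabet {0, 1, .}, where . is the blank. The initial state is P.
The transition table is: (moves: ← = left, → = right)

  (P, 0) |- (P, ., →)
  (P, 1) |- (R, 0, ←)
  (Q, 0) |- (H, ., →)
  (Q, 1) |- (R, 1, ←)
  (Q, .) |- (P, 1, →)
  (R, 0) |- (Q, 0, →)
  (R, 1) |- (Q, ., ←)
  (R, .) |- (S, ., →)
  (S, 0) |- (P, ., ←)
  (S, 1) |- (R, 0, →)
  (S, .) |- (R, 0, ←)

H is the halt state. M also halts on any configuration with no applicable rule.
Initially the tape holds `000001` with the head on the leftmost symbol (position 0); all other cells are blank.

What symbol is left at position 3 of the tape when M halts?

.

P | [0]00001   read 0 → write ., move →, go to P
P | .[0]0001   read 0 → write ., move →, go to P
P | ..[0]001   read 0 → write ., move →, go to P
P | ...[0]01   read 0 → write ., move →, go to P
P | ....[0]1   read 0 → write ., move →, go to P
P | .....[1]   read 1 → write 0, move ←, go to R
R | ....[.]0   read . → write ., move →, go to S
S | .....[0]   read 0 → write ., move ←, go to P
P | ....[.].
Cell 3 holds . when M halts.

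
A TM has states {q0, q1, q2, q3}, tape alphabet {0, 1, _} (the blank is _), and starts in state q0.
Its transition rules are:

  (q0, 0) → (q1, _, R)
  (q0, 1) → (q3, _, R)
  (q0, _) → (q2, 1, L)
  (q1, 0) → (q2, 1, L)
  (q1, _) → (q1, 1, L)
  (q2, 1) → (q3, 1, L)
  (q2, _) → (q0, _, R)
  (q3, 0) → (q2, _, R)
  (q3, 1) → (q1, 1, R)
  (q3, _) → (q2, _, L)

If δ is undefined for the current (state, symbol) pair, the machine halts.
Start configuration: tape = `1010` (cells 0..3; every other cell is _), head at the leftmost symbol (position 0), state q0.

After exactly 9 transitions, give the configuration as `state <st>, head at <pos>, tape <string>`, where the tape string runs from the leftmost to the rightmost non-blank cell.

state q1, head at 3, tape 10

q0 | [1]010   read 1 → write _, move R, go to q3
q3 | _[0]10   read 0 → write _, move R, go to q2
q2 | __[1]0   read 1 → write 1, move L, go to q3
q3 | _[_]10   read _ → write _, move L, go to q2
q2 | [_]_10   read _ → write _, move R, go to q0
q0 | _[_]10   read _ → write 1, move L, go to q2
q2 | [_]110   read _ → write _, move R, go to q0
q0 | _[1]10   read 1 → write _, move R, go to q3
q3 | __[1]0   read 1 → write 1, move R, go to q1
q1 | __1[0]
After 9 steps: state q1, head at 3, tape 10.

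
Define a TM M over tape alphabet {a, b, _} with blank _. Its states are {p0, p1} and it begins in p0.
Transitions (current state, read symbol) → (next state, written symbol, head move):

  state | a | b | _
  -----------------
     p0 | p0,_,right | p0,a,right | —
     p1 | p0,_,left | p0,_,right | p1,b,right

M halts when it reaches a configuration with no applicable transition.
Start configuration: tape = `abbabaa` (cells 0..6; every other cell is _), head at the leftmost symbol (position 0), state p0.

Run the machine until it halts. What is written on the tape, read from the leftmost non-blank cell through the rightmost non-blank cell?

p0 | [a]bbabaa_   read a → write _, move right, go to p0
p0 | _[b]babaa_   read b → write a, move right, go to p0
p0 | _a[b]abaa_   read b → write a, move right, go to p0
p0 | _aa[a]baa_   read a → write _, move right, go to p0
p0 | _aa_[b]aa_   read b → write a, move right, go to p0
p0 | _aa_a[a]a_   read a → write _, move right, go to p0
p0 | _aa_a_[a]_   read a → write _, move right, go to p0
p0 | _aa_a__[_]
The non-blank tape span at halt is aa_a.

aa_a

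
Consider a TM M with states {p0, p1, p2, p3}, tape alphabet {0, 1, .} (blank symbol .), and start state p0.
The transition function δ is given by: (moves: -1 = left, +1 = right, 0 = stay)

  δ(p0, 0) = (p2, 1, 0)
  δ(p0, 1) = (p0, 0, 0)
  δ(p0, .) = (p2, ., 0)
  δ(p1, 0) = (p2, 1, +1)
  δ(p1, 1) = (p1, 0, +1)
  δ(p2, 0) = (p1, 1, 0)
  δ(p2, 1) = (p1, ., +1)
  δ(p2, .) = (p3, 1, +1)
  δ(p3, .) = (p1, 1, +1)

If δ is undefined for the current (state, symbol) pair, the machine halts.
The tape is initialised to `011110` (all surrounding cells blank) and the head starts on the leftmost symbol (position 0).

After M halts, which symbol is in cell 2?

state=p0 head=0 tape=[0]11110...   (p0,0)→(p2,1,0)
state=p2 head=0 tape=[1]11110...   (p2,1)→(p1,.,+1)
state=p1 head=1 tape=.[1]1110...   (p1,1)→(p1,0,+1)
state=p1 head=2 tape=.0[1]110...   (p1,1)→(p1,0,+1)
state=p1 head=3 tape=.00[1]10...   (p1,1)→(p1,0,+1)
state=p1 head=4 tape=.000[1]0...   (p1,1)→(p1,0,+1)
state=p1 head=5 tape=.0000[0]...   (p1,0)→(p2,1,+1)
state=p2 head=6 tape=.00001[.]..   (p2,.)→(p3,1,+1)
state=p3 head=7 tape=.000011[.].   (p3,.)→(p1,1,+1)
state=p1 head=8 tape=.0000111[.]
Cell 2 holds 0 when M halts.

0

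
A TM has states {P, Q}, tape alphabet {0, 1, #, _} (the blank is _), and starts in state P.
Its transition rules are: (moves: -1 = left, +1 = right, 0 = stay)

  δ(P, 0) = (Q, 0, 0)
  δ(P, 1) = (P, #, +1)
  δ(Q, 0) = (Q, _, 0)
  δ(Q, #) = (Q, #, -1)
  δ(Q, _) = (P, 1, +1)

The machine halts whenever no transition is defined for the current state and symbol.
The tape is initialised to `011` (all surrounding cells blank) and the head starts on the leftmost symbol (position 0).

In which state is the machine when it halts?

P

state=P head=0 tape=[0]11_   (P,0)→(Q,0,0)
state=Q head=0 tape=[0]11_   (Q,0)→(Q,_,0)
state=Q head=0 tape=[_]11_   (Q,_)→(P,1,+1)
state=P head=1 tape=1[1]1_   (P,1)→(P,#,+1)
state=P head=2 tape=1#[1]_   (P,1)→(P,#,+1)
state=P head=3 tape=1##[_]
No transition is defined for (P, _); M halts in state P.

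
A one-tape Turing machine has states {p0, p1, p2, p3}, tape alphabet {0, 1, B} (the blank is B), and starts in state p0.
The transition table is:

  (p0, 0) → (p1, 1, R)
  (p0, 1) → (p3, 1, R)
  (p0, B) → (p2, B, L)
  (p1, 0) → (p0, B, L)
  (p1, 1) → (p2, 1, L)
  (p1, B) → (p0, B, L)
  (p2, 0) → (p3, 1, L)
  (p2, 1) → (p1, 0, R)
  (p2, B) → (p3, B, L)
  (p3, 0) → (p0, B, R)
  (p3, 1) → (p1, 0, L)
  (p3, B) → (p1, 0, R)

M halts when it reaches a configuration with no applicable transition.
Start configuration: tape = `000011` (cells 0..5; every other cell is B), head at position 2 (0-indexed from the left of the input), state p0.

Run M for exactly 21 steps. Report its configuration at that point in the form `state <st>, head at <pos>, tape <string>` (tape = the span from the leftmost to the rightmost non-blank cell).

state=p0 head=2 tape=B00[0]011   (p0,0)→(p1,1,R)
state=p1 head=3 tape=B001[0]11   (p1,0)→(p0,B,L)
state=p0 head=2 tape=B00[1]B11   (p0,1)→(p3,1,R)
state=p3 head=3 tape=B001[B]11   (p3,B)→(p1,0,R)
state=p1 head=4 tape=B0010[1]1   (p1,1)→(p2,1,L)
state=p2 head=3 tape=B001[0]11   (p2,0)→(p3,1,L)
state=p3 head=2 tape=B00[1]111   (p3,1)→(p1,0,L)
state=p1 head=1 tape=B0[0]0111   (p1,0)→(p0,B,L)
state=p0 head=0 tape=B[0]B0111   (p0,0)→(p1,1,R)
state=p1 head=1 tape=B1[B]0111   (p1,B)→(p0,B,L)
state=p0 head=0 tape=B[1]B0111   (p0,1)→(p3,1,R)
state=p3 head=1 tape=B1[B]0111   (p3,B)→(p1,0,R)
state=p1 head=2 tape=B10[0]111   (p1,0)→(p0,B,L)
state=p0 head=1 tape=B1[0]B111   (p0,0)→(p1,1,R)
state=p1 head=2 tape=B11[B]111   (p1,B)→(p0,B,L)
state=p0 head=1 tape=B1[1]B111   (p0,1)→(p3,1,R)
state=p3 head=2 tape=B11[B]111   (p3,B)→(p1,0,R)
state=p1 head=3 tape=B110[1]11   (p1,1)→(p2,1,L)
state=p2 head=2 tape=B11[0]111   (p2,0)→(p3,1,L)
state=p3 head=1 tape=B1[1]1111   (p3,1)→(p1,0,L)
state=p1 head=0 tape=B[1]01111   (p1,1)→(p2,1,L)
state=p2 head=-1 tape=[B]101111
After 21 steps: state p2, head at -1, tape 101111.

state p2, head at -1, tape 101111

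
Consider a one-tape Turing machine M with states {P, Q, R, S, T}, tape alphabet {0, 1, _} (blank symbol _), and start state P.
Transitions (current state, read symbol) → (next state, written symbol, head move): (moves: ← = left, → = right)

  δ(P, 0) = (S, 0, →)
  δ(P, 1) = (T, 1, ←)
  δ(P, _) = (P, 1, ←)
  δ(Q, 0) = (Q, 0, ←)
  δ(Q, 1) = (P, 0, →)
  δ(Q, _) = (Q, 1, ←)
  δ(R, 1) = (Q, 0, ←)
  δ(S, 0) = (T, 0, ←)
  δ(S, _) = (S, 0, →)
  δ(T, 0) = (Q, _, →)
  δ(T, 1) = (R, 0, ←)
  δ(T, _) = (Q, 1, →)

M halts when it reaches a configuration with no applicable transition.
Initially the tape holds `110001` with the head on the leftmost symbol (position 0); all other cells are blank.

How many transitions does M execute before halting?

18

P | _[1]10001   read 1 → write 1, move ←, go to T
T | [_]110001   read _ → write 1, move →, go to Q
Q | 1[1]10001   read 1 → write 0, move →, go to P
P | 10[1]0001   read 1 → write 1, move ←, go to T
T | 1[0]10001   read 0 → write _, move →, go to Q
Q | 1_[1]0001   read 1 → write 0, move →, go to P
P | 1_0[0]001   read 0 → write 0, move →, go to S
S | 1_00[0]01   read 0 → write 0, move ←, go to T
T | 1_0[0]001   read 0 → write _, move →, go to Q
Q | 1_0_[0]01   read 0 → write 0, move ←, go to Q
Q | 1_0[_]001   read _ → write 1, move ←, go to Q
Q | 1_[0]1001   read 0 → write 0, move ←, go to Q
Q | 1[_]01001   read _ → write 1, move ←, go to Q
Q | [1]101001   read 1 → write 0, move →, go to P
P | 0[1]01001   read 1 → write 1, move ←, go to T
T | [0]101001   read 0 → write _, move →, go to Q
Q | _[1]01001   read 1 → write 0, move →, go to P
P | _0[0]1001   read 0 → write 0, move →, go to S
S | _00[1]001
M halts after 18 transitions.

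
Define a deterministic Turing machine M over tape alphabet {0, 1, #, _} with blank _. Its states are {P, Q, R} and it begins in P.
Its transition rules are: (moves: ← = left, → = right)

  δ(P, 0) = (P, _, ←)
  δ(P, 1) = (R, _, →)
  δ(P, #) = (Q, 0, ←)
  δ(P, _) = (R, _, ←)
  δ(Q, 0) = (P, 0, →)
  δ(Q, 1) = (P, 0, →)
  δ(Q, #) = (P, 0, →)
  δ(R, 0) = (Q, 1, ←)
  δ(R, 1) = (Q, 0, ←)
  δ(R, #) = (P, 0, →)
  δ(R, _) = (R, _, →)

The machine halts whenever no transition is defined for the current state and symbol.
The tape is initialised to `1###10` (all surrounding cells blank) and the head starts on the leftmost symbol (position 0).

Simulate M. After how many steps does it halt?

14

P | _[1]###10   read 1 → write _, move →, go to R
R | __[#]##10   read # → write 0, move →, go to P
P | __0[#]#10   read # → write 0, move ←, go to Q
Q | __[0]0#10   read 0 → write 0, move →, go to P
P | __0[0]#10   read 0 → write _, move ←, go to P
P | __[0]_#10   read 0 → write _, move ←, go to P
P | _[_]__#10   read _ → write _, move ←, go to R
R | [_]___#10   read _ → write _, move →, go to R
R | _[_]__#10   read _ → write _, move →, go to R
R | __[_]_#10   read _ → write _, move →, go to R
R | ___[_]#10   read _ → write _, move →, go to R
R | ____[#]10   read # → write 0, move →, go to P
P | ____0[1]0   read 1 → write _, move →, go to R
R | ____0_[0]   read 0 → write 1, move ←, go to Q
Q | ____0[_]1
M halts after 14 transitions.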